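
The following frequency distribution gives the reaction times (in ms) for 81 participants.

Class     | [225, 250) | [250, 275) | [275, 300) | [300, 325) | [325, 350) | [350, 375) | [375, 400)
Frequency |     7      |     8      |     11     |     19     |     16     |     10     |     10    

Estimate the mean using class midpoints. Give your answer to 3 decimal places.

Midpoints: 237.5, 262.5, 287.5, 312.5, 337.5, 362.5, 387.5
Σfm = 7×237.5 + 8×262.5 + 11×287.5 + 19×312.5 + 16×337.5 + 10×362.5 + 10×387.5 = 25762.5
n = Σf = 81
Mean = 25762.5 / 81 = 318.0556

318.056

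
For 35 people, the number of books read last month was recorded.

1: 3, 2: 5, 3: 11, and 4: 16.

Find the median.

Cumulative frequencies: 3, 8, 19, 35
n = 35, so the median is the value in position (n+1)/2 = 18.
Position 18 falls at value 3.

3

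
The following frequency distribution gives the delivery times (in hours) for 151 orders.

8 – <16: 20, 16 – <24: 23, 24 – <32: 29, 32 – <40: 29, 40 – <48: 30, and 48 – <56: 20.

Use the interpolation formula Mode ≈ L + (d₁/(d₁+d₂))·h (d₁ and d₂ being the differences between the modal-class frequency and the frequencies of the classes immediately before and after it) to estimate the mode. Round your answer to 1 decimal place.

40.7

Modal class: 40 – <48 (highest frequency 30).
d₁ = 30 − 29 = 1, d₂ = 30 − 20 = 10
Mode ≈ 40 + (1/(1+10)) × 8 = 40 + 0.7273 = 40.7273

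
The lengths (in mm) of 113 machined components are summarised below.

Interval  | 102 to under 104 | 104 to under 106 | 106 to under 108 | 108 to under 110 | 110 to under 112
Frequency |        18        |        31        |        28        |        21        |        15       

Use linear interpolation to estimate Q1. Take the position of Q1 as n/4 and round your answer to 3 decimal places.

Cumulative frequencies: 18, 49, 77, 98, 113
n = 113; position = n/4 = 28.25.
This falls in the class 104 to under 106: L = 104, F = 18, f = 31, h = 2.
Lower quartile ≈ 104 + ((28.25 − 18) / 31) × 2 = 104.6613

104.661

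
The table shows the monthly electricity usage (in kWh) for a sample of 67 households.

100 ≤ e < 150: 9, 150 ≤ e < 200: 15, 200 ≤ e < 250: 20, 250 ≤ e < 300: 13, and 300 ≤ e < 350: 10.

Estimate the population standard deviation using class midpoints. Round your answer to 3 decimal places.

Midpoints: 125, 175, 225, 275, 325
n = 67, Σfm = 15075, mean = 225.0000
Σfm² = 3651875
Σf(m − x̄)² = Σfm² − (Σfm)²/n = 3651875 − 15075²/67 = 260000.0000
Population variance = 260000.0000 / 67 = 3880.5970
Standard deviation = √3880.5970 = 62.2944

62.294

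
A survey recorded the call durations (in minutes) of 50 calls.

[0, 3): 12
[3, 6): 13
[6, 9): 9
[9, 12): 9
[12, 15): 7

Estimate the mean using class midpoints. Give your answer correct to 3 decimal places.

Midpoints: 1.5, 4.5, 7.5, 10.5, 13.5
Σfm = 12×1.5 + 13×4.5 + 9×7.5 + 9×10.5 + 7×13.5 = 333
n = Σf = 50
Mean = 333 / 50 = 6.6600

6.660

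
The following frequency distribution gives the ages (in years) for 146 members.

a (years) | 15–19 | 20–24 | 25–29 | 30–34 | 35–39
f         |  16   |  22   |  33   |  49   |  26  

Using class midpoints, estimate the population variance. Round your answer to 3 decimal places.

Midpoints: 17, 22, 27, 32, 37
n = 146, Σfm = 4177, mean = 28.6096
Σfm² = 125099
Σf(m − x̄)² = Σfm² − (Σfm)²/n = 125099 − 4177²/146 = 5596.7466
Population variance = 5596.7466 / 146 = 38.3339

38.334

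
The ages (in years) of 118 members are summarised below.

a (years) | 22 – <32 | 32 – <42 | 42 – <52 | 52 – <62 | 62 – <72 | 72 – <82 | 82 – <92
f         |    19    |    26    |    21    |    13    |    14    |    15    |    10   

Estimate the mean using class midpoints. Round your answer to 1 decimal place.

52.3

Midpoints: 27, 37, 47, 57, 67, 77, 87
Σfm = 19×27 + 26×37 + 21×47 + 13×57 + 14×67 + 15×77 + 10×87 = 6166
n = Σf = 118
Mean = 6166 / 118 = 52.2542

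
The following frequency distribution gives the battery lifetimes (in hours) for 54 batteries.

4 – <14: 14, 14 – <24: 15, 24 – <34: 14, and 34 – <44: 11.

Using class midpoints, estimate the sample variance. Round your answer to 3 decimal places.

Midpoints: 9, 19, 29, 39
n = 54, Σfm = 1246, mean = 23.0741
Σfm² = 35054
Σf(m − x̄)² = Σfm² − (Σfm)²/n = 35054 − 1246²/54 = 6303.7037
Sample variance = 6303.7037 / 53 = 118.9378

118.938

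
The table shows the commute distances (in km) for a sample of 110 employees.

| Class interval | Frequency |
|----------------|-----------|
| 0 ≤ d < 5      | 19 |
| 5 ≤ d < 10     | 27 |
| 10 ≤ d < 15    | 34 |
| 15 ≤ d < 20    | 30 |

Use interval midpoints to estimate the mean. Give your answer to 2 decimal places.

10.91

Midpoints: 2.5, 7.5, 12.5, 17.5
Σfm = 19×2.5 + 27×7.5 + 34×12.5 + 30×17.5 = 1200
n = Σf = 110
Mean = 1200 / 110 = 10.9091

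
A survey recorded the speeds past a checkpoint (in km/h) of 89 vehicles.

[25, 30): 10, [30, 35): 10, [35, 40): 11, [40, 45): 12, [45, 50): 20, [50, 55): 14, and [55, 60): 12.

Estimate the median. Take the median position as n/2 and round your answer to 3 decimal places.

45.375

Cumulative frequencies: 10, 20, 31, 43, 63, 77, 89
n = 89; position = n/2 = 44.5.
This falls in the class [45, 50): L = 45, F = 43, f = 20, h = 5.
Median ≈ 45 + ((44.5 − 43) / 20) × 5 = 45.3750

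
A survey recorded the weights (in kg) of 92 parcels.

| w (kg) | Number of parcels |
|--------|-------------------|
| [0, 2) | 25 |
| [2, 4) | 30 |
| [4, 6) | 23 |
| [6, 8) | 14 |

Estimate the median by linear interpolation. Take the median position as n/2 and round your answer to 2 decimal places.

3.40

Cumulative frequencies: 25, 55, 78, 92
n = 92; position = n/2 = 46.
This falls in the class [2, 4): L = 2, F = 25, f = 30, h = 2.
Median ≈ 2 + ((46 − 25) / 30) × 2 = 3.4000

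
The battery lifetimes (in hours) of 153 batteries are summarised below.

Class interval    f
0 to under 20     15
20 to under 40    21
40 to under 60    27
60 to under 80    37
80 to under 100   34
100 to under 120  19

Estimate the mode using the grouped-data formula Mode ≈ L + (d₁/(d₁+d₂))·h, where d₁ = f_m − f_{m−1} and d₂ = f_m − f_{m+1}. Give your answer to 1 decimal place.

75.4

Modal class: 60 to under 80 (highest frequency 37).
d₁ = 37 − 27 = 10, d₂ = 37 − 34 = 3
Mode ≈ 60 + (10/(10+3)) × 20 = 60 + 15.3846 = 75.3846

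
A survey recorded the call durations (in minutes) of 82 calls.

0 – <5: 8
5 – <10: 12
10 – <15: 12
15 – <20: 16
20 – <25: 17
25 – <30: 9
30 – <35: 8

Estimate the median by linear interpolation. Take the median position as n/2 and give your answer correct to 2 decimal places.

Cumulative frequencies: 8, 20, 32, 48, 65, 74, 82
n = 82; position = n/2 = 41.
This falls in the class 15 – <20: L = 15, F = 32, f = 16, h = 5.
Median ≈ 15 + ((41 − 32) / 16) × 5 = 17.8125

17.81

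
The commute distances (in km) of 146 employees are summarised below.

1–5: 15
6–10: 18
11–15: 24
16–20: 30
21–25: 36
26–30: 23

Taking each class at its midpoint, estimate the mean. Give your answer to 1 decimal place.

Midpoints: 3, 8, 13, 18, 23, 28
Σfm = 15×3 + 18×8 + 24×13 + 30×18 + 36×23 + 23×28 = 2513
n = Σf = 146
Mean = 2513 / 146 = 17.2123

17.2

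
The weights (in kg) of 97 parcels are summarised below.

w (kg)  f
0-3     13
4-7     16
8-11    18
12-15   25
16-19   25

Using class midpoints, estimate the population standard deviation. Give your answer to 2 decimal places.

Midpoints: 1.5, 5.5, 9.5, 13.5, 17.5
n = 97, Σfm = 1053.5, mean = 10.8608
Σfm² = 14350.25
Σf(m − x̄)² = Σfm² − (Σfm)²/n = 14350.25 − 1053.5²/97 = 2908.3711
Population variance = 2908.3711 / 97 = 29.9832
Standard deviation = √29.9832 = 5.4757

5.48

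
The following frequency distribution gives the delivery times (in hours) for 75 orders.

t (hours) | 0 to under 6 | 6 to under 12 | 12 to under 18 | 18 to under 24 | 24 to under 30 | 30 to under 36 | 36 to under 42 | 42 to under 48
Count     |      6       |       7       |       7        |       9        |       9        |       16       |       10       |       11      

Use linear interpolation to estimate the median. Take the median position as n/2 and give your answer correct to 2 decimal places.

Cumulative frequencies: 6, 13, 20, 29, 38, 54, 64, 75
n = 75; position = n/2 = 37.5.
This falls in the class 24 to under 30: L = 24, F = 29, f = 9, h = 6.
Median ≈ 24 + ((37.5 − 29) / 9) × 6 = 29.6667

29.67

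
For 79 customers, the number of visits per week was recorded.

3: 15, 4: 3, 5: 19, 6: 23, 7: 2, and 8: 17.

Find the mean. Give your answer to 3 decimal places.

Values: 3, 4, 5, 6, 7, 8
Σfx = 15×3 + 3×4 + 19×5 + 23×6 + 2×7 + 17×8 = 440
n = Σf = 79
Mean = 440 / 79 = 5.5696

5.570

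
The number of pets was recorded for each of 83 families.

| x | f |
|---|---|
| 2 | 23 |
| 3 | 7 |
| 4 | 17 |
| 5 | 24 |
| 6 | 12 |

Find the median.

Cumulative frequencies: 23, 30, 47, 71, 83
n = 83, so the median is the value in position (n+1)/2 = 42.
Position 42 falls at value 4.

4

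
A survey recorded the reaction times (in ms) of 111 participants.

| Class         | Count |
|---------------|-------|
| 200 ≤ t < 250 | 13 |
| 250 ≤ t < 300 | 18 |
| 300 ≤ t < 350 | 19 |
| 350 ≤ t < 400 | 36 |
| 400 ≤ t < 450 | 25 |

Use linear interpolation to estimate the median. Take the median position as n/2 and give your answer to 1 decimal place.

357.6

Cumulative frequencies: 13, 31, 50, 86, 111
n = 111; position = n/2 = 55.5.
This falls in the class 350 ≤ t < 400: L = 350, F = 50, f = 36, h = 50.
Median ≈ 350 + ((55.5 − 50) / 36) × 50 = 357.6389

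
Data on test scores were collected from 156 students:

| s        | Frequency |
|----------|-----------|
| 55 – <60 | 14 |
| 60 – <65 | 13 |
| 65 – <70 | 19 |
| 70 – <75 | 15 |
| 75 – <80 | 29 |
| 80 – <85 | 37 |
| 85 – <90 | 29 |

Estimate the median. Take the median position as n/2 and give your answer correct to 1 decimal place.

Cumulative frequencies: 14, 27, 46, 61, 90, 127, 156
n = 156; position = n/2 = 78.
This falls in the class 75 – <80: L = 75, F = 61, f = 29, h = 5.
Median ≈ 75 + ((78 − 61) / 29) × 5 = 77.9310

77.9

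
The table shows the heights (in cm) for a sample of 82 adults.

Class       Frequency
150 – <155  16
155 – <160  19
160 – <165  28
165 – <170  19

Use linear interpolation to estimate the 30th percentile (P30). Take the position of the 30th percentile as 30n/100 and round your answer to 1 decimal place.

157.3

Cumulative frequencies: 16, 35, 63, 82
n = 82; position = 30n/100 = 24.6.
This falls in the class 155 – <160: L = 155, F = 16, f = 19, h = 5.
30th percentile ≈ 155 + ((24.6 − 16) / 19) × 5 = 157.2632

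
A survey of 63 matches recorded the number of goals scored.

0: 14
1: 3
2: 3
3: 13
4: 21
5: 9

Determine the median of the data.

Cumulative frequencies: 14, 17, 20, 33, 54, 63
n = 63, so the median is the value in position (n+1)/2 = 32.
Position 32 falls at value 3.

3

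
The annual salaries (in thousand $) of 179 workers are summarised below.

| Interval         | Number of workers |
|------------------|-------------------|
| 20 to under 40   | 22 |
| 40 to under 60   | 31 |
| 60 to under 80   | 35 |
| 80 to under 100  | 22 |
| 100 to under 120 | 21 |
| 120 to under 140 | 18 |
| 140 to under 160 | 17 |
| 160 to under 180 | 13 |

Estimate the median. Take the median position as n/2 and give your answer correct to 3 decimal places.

Cumulative frequencies: 22, 53, 88, 110, 131, 149, 166, 179
n = 179; position = n/2 = 89.5.
This falls in the class 80 to under 100: L = 80, F = 88, f = 22, h = 20.
Median ≈ 80 + ((89.5 − 88) / 22) × 20 = 81.3636

81.364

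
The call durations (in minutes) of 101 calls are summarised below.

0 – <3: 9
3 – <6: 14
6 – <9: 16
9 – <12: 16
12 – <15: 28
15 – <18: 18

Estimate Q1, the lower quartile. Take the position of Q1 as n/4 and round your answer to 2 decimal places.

6.42

Cumulative frequencies: 9, 23, 39, 55, 83, 101
n = 101; position = n/4 = 25.25.
This falls in the class 6 – <9: L = 6, F = 23, f = 16, h = 3.
Lower quartile ≈ 6 + ((25.25 − 23) / 16) × 3 = 6.4219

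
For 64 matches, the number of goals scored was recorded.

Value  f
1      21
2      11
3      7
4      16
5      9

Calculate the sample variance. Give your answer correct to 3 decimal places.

2.244

Values: 1, 2, 3, 4, 5
n = 64, Σfx = 173, mean = 2.7031
Σfx² = 609
Σf(x − x̄)² = Σfx² − (Σfx)²/n = 609 − 173²/64 = 141.3594
Sample variance = 141.3594 / 63 = 2.2438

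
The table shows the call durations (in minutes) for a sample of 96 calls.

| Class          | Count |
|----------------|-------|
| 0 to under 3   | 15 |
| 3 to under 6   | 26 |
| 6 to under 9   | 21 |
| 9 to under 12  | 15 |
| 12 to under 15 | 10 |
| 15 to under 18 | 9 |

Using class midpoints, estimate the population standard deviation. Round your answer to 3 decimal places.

4.558

Midpoints: 1.5, 4.5, 7.5, 10.5, 13.5, 16.5
n = 96, Σfm = 738, mean = 7.6875
Σfm² = 7668
Σf(m − x̄)² = Σfm² − (Σfm)²/n = 7668 − 738²/96 = 1994.6250
Population variance = 1994.6250 / 96 = 20.7773
Standard deviation = √20.7773 = 4.5582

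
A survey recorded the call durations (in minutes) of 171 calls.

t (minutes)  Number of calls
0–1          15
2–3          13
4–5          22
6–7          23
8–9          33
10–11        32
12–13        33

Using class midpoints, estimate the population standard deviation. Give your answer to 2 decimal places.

Midpoints: 0.5, 2.5, 4.5, 6.5, 8.5, 10.5, 12.5
n = 171, Σfm = 1317.5, mean = 7.7047
Σfm² = 12570.75
Σf(m − x̄)² = Σfm² − (Σfm)²/n = 12570.75 − 1317.5²/171 = 2419.8363
Population variance = 2419.8363 / 171 = 14.1511
Standard deviation = √14.1511 = 3.7618

3.76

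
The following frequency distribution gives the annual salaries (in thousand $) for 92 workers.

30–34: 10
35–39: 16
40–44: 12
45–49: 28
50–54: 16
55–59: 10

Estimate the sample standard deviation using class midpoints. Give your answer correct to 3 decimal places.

Midpoints: 32, 37, 42, 47, 52, 57
n = 92, Σfm = 4134, mean = 44.9348
Σfm² = 190918
Σf(m − x̄)² = Σfm² − (Σfm)²/n = 190918 − 4134²/92 = 5157.6087
Sample variance = 5157.6087 / 91 = 56.6770
Standard deviation = √56.6770 = 7.5284

7.528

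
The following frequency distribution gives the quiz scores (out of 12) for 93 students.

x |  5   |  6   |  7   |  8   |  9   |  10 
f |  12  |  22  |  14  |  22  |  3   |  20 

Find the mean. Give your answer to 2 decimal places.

Values: 5, 6, 7, 8, 9, 10
Σfx = 12×5 + 22×6 + 14×7 + 22×8 + 3×9 + 20×10 = 693
n = Σf = 93
Mean = 693 / 93 = 7.4516

7.45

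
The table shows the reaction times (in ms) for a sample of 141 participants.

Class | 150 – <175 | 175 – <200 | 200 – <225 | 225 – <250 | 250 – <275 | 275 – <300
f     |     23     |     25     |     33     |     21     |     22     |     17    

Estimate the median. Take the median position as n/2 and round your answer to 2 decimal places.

Cumulative frequencies: 23, 48, 81, 102, 124, 141
n = 141; position = n/2 = 70.5.
This falls in the class 200 – <225: L = 200, F = 48, f = 33, h = 25.
Median ≈ 200 + ((70.5 − 48) / 33) × 25 = 217.0455

217.05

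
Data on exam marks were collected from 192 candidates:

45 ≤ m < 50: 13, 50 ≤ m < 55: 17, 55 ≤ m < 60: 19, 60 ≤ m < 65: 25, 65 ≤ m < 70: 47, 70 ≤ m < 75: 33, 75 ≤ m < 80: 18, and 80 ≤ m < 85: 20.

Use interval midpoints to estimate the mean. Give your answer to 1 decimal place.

Midpoints: 47.5, 52.5, 57.5, 62.5, 67.5, 72.5, 77.5, 82.5
Σfm = 13×47.5 + 17×52.5 + 19×57.5 + 25×62.5 + 47×67.5 + 33×72.5 + 18×77.5 + 20×82.5 = 12775
n = Σf = 192
Mean = 12775 / 192 = 66.5365

66.5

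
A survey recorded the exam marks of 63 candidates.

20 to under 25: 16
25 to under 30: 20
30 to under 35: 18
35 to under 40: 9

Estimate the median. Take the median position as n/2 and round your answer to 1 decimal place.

Cumulative frequencies: 16, 36, 54, 63
n = 63; position = n/2 = 31.5.
This falls in the class 25 to under 30: L = 25, F = 16, f = 20, h = 5.
Median ≈ 25 + ((31.5 − 16) / 20) × 5 = 28.8750

28.9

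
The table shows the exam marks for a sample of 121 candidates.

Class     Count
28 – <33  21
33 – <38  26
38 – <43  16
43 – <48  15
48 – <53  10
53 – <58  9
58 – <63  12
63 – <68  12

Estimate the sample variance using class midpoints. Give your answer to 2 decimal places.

Midpoints: 30.5, 35.5, 40.5, 45.5, 50.5, 55.5, 60.5, 65.5
n = 121, Σfm = 5410.5, mean = 44.7149
Σfm² = 258230.25
Σf(m − x̄)² = Σfm² − (Σfm)²/n = 258230.25 − 5410.5²/121 = 16300.4132
Sample variance = 16300.4132 / 120 = 135.8368

135.84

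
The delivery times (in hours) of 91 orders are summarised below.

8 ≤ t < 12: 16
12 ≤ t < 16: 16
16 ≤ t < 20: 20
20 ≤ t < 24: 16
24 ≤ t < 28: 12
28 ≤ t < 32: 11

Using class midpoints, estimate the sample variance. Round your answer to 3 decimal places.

Midpoints: 10, 14, 18, 22, 26, 30
n = 91, Σfm = 1738, mean = 19.0989
Σfm² = 36972
Σf(m − x̄)² = Σfm² − (Σfm)²/n = 36972 − 1738²/91 = 3778.1099
Sample variance = 3778.1099 / 90 = 41.9790

41.979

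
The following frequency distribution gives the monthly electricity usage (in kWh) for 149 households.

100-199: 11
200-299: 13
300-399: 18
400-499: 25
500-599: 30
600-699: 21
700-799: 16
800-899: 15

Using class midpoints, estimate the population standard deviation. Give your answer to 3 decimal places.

Midpoints: 149.5, 249.5, 349.5, 449.5, 549.5, 649.5, 749.5, 849.5
n = 149, Σfm = 77275.5, mean = 518.6275
Σfm² = 46035187.25
Σf(m − x̄)² = Σfm² − (Σfm)²/n = 46035187.25 − 77275.5²/149 = 5957986.5772
Population variance = 5957986.5772 / 149 = 39986.4871
Standard deviation = √39986.4871 = 199.9662

199.966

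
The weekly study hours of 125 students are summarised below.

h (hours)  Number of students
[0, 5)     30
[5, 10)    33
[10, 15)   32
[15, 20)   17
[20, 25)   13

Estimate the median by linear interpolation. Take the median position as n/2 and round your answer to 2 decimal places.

Cumulative frequencies: 30, 63, 95, 112, 125
n = 125; position = n/2 = 62.5.
This falls in the class [5, 10): L = 5, F = 30, f = 33, h = 5.
Median ≈ 5 + ((62.5 − 30) / 33) × 5 = 9.9242

9.92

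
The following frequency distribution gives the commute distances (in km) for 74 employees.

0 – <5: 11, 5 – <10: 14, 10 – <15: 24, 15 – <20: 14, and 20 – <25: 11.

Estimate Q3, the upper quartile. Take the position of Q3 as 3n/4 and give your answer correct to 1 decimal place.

Cumulative frequencies: 11, 25, 49, 63, 74
n = 74; position = 3n/4 = 55.5.
This falls in the class 15 – <20: L = 15, F = 49, f = 14, h = 5.
Upper quartile ≈ 15 + ((55.5 − 49) / 14) × 5 = 17.3214

17.3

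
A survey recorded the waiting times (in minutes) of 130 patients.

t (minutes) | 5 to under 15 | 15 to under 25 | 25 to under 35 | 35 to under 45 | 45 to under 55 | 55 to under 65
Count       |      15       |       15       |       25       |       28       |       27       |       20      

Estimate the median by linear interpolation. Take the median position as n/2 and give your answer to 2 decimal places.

38.57

Cumulative frequencies: 15, 30, 55, 83, 110, 130
n = 130; position = n/2 = 65.
This falls in the class 35 to under 45: L = 35, F = 55, f = 28, h = 10.
Median ≈ 35 + ((65 − 55) / 28) × 10 = 38.5714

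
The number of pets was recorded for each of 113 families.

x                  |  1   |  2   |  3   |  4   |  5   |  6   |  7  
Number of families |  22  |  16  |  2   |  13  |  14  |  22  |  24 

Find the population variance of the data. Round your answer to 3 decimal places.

Values: 1, 2, 3, 4, 5, 6, 7
n = 113, Σfx = 482, mean = 4.2655
Σfx² = 2630
Σf(x − x̄)² = Σfx² − (Σfx)²/n = 2630 − 482²/113 = 574.0354
Population variance = 574.0354 / 113 = 5.0800

5.080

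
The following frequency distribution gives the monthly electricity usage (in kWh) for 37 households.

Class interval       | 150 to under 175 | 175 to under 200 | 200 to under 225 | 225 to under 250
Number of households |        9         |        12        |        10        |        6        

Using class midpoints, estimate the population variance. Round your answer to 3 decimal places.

Midpoints: 162.5, 187.5, 212.5, 237.5
n = 37, Σfm = 7262.5, mean = 196.2838
Σfm² = 1449531.25
Σf(m − x̄)² = Σfm² − (Σfm)²/n = 1449531.25 − 7262.5²/37 = 24020.2703
Population variance = 24020.2703 / 37 = 649.1965

649.196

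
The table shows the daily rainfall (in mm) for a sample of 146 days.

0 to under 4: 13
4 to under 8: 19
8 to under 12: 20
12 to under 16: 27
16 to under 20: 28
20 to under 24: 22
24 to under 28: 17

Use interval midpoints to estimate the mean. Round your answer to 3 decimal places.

14.712

Midpoints: 2, 6, 10, 14, 18, 22, 26
Σfm = 13×2 + 19×6 + 20×10 + 27×14 + 28×18 + 22×22 + 17×26 = 2148
n = Σf = 146
Mean = 2148 / 146 = 14.7123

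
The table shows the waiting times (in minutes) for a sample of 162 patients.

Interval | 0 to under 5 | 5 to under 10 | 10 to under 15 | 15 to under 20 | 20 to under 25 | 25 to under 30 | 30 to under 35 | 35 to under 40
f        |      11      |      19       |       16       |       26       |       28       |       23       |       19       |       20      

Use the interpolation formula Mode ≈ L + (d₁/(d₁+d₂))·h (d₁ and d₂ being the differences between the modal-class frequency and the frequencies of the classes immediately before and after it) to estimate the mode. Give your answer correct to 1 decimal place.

Modal class: 20 to under 25 (highest frequency 28).
d₁ = 28 − 26 = 2, d₂ = 28 − 23 = 5
Mode ≈ 20 + (2/(2+5)) × 5 = 20 + 1.4286 = 21.4286

21.4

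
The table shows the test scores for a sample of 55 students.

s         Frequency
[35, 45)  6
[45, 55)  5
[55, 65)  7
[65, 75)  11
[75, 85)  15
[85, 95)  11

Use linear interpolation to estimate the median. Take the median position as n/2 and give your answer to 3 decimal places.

73.636

Cumulative frequencies: 6, 11, 18, 29, 44, 55
n = 55; position = n/2 = 27.5.
This falls in the class [65, 75): L = 65, F = 18, f = 11, h = 10.
Median ≈ 65 + ((27.5 − 18) / 11) × 10 = 73.6364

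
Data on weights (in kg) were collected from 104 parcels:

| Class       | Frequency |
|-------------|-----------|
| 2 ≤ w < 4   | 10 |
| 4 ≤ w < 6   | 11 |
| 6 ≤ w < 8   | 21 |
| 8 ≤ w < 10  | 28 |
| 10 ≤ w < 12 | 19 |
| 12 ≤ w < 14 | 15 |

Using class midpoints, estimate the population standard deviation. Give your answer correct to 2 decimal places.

2.96

Midpoints: 3, 5, 7, 9, 11, 13
n = 104, Σfm = 888, mean = 8.5385
Σfm² = 8496
Σf(m − x̄)² = Σfm² − (Σfm)²/n = 8496 − 888²/104 = 913.8462
Population variance = 913.8462 / 104 = 8.7870
Standard deviation = √8.7870 = 2.9643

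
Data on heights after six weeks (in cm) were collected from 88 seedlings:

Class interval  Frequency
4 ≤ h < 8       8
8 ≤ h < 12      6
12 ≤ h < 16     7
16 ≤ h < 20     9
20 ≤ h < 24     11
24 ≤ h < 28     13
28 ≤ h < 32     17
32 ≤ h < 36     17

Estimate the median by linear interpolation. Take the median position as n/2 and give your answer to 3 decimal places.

Cumulative frequencies: 8, 14, 21, 30, 41, 54, 71, 88
n = 88; position = n/2 = 44.
This falls in the class 24 ≤ h < 28: L = 24, F = 41, f = 13, h = 4.
Median ≈ 24 + ((44 − 41) / 13) × 4 = 24.9231

24.923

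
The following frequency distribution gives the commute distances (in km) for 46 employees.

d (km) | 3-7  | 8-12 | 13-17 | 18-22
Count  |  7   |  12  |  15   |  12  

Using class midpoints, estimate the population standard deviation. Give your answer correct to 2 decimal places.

Midpoints: 5, 10, 15, 20
n = 46, Σfm = 620, mean = 13.4783
Σfm² = 9550
Σf(m − x̄)² = Σfm² − (Σfm)²/n = 9550 − 620²/46 = 1193.4783
Population variance = 1193.4783 / 46 = 25.9452
Standard deviation = √25.9452 = 5.0936

5.09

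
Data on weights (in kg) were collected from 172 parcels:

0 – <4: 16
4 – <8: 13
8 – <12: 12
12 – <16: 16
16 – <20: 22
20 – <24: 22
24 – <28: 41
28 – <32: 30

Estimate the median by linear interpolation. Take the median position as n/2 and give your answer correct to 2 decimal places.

21.27

Cumulative frequencies: 16, 29, 41, 57, 79, 101, 142, 172
n = 172; position = n/2 = 86.
This falls in the class 20 – <24: L = 20, F = 79, f = 22, h = 4.
Median ≈ 20 + ((86 − 79) / 22) × 4 = 21.2727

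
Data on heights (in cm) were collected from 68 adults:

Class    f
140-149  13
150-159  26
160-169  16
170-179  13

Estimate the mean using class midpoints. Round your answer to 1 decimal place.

158.8

Midpoints: 144.5, 154.5, 164.5, 174.5
Σfm = 13×144.5 + 26×154.5 + 16×164.5 + 13×174.5 = 10796
n = Σf = 68
Mean = 10796 / 68 = 158.7647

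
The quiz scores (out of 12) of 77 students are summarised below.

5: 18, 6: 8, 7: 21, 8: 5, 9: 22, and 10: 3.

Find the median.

Cumulative frequencies: 18, 26, 47, 52, 74, 77
n = 77, so the median is the value in position (n+1)/2 = 39.
Position 39 falls at value 7.

7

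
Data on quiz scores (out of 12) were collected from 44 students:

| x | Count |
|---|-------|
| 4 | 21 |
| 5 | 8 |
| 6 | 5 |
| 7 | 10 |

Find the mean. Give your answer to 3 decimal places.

Values: 4, 5, 6, 7
Σfx = 21×4 + 8×5 + 5×6 + 10×7 = 224
n = Σf = 44
Mean = 224 / 44 = 5.0909

5.091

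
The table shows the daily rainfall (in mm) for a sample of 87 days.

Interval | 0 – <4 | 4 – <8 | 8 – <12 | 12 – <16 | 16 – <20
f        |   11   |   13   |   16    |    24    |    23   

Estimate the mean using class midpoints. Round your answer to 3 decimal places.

11.609

Midpoints: 2, 6, 10, 14, 18
Σfm = 11×2 + 13×6 + 16×10 + 24×14 + 23×18 = 1010
n = Σf = 87
Mean = 1010 / 87 = 11.6092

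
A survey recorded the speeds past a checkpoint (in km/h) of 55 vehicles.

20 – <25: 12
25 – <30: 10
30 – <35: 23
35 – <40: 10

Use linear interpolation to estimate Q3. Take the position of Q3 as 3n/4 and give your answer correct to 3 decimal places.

Cumulative frequencies: 12, 22, 45, 55
n = 55; position = 3n/4 = 41.25.
This falls in the class 30 – <35: L = 30, F = 22, f = 23, h = 5.
Upper quartile ≈ 30 + ((41.25 − 22) / 23) × 5 = 34.1848

34.185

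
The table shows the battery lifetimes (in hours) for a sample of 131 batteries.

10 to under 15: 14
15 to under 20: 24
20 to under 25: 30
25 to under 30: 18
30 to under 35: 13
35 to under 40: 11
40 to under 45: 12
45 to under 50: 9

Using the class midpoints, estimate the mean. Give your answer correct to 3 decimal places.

27.004

Midpoints: 12.5, 17.5, 22.5, 27.5, 32.5, 37.5, 42.5, 47.5
Σfm = 14×12.5 + 24×17.5 + 30×22.5 + 18×27.5 + 13×32.5 + 11×37.5 + 12×42.5 + 9×47.5 = 3537.5
n = Σf = 131
Mean = 3537.5 / 131 = 27.0038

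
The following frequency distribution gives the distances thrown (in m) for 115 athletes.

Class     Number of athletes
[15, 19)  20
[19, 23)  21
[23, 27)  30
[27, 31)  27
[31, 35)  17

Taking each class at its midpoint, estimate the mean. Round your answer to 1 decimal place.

Midpoints: 17, 21, 25, 29, 33
Σfm = 20×17 + 21×21 + 30×25 + 27×29 + 17×33 = 2875
n = Σf = 115
Mean = 2875 / 115 = 25.0000

25.0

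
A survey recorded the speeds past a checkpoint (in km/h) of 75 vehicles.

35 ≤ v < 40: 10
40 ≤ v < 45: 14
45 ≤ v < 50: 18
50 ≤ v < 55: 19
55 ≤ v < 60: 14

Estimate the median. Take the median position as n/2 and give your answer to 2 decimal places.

48.75

Cumulative frequencies: 10, 24, 42, 61, 75
n = 75; position = n/2 = 37.5.
This falls in the class 45 ≤ v < 50: L = 45, F = 24, f = 18, h = 5.
Median ≈ 45 + ((37.5 − 24) / 18) × 5 = 48.7500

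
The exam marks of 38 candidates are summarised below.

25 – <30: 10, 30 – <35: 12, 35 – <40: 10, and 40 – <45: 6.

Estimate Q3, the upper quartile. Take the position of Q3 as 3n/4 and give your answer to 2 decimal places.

38.25

Cumulative frequencies: 10, 22, 32, 38
n = 38; position = 3n/4 = 28.5.
This falls in the class 35 – <40: L = 35, F = 22, f = 10, h = 5.
Upper quartile ≈ 35 + ((28.5 − 22) / 10) × 5 = 38.2500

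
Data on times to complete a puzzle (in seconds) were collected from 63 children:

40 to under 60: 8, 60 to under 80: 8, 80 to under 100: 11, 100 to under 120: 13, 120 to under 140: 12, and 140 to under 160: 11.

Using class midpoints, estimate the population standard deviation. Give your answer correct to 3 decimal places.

Midpoints: 50, 70, 90, 110, 130, 150
n = 63, Σfm = 6590, mean = 104.6032
Σfm² = 755900
Σf(m − x̄)² = Σfm² − (Σfm)²/n = 755900 − 6590²/63 = 66565.0794
Population variance = 66565.0794 / 63 = 1056.5886
Standard deviation = √1056.5886 = 32.5052

32.505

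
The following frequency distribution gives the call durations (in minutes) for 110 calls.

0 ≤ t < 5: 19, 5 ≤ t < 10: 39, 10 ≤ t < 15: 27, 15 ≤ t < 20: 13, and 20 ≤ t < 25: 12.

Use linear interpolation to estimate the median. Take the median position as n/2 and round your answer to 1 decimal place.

9.6

Cumulative frequencies: 19, 58, 85, 98, 110
n = 110; position = n/2 = 55.
This falls in the class 5 ≤ t < 10: L = 5, F = 19, f = 39, h = 5.
Median ≈ 5 + ((55 − 19) / 39) × 5 = 9.6154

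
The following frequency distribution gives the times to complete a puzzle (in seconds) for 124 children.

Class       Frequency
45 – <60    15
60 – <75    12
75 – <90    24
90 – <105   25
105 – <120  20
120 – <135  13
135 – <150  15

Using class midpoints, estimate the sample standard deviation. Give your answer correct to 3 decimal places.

27.518

Midpoints: 52.5, 67.5, 82.5, 97.5, 112.5, 127.5, 142.5
n = 124, Σfm = 12060, mean = 97.2581
Σfm² = 1266075
Σf(m − x̄)² = Σfm² − (Σfm)²/n = 1266075 − 12060²/124 = 93142.7419
Sample variance = 93142.7419 / 123 = 757.2581
Standard deviation = √757.2581 = 27.5183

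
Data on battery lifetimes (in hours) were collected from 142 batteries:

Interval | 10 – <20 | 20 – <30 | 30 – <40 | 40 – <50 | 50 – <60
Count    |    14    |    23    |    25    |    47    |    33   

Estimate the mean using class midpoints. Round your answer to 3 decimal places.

39.366

Midpoints: 15, 25, 35, 45, 55
Σfm = 14×15 + 23×25 + 25×35 + 47×45 + 33×55 = 5590
n = Σf = 142
Mean = 5590 / 142 = 39.3662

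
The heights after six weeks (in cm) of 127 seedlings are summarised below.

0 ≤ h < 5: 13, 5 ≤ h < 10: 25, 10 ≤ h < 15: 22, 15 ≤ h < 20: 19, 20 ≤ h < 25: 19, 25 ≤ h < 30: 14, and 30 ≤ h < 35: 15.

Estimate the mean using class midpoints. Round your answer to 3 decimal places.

16.752

Midpoints: 2.5, 7.5, 12.5, 17.5, 22.5, 27.5, 32.5
Σfm = 13×2.5 + 25×7.5 + 22×12.5 + 19×17.5 + 19×22.5 + 14×27.5 + 15×32.5 = 2127.5
n = Σf = 127
Mean = 2127.5 / 127 = 16.7520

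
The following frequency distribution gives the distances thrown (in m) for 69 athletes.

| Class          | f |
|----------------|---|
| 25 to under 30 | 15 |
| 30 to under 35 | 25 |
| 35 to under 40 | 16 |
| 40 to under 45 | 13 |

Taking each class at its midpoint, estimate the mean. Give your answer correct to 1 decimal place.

34.5

Midpoints: 27.5, 32.5, 37.5, 42.5
Σfm = 15×27.5 + 25×32.5 + 16×37.5 + 13×42.5 = 2377.5
n = Σf = 69
Mean = 2377.5 / 69 = 34.4565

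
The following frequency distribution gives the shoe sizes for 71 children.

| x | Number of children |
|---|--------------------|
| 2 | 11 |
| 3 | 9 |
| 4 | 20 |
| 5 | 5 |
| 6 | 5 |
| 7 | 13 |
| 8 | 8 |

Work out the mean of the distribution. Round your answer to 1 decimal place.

4.8

Values: 2, 3, 4, 5, 6, 7, 8
Σfx = 11×2 + 9×3 + 20×4 + 5×5 + 5×6 + 13×7 + 8×8 = 339
n = Σf = 71
Mean = 339 / 71 = 4.7746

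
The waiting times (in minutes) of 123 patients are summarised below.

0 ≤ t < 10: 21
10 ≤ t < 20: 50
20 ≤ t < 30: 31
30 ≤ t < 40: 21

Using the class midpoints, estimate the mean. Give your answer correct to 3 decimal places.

Midpoints: 5, 15, 25, 35
Σfm = 21×5 + 50×15 + 31×25 + 21×35 = 2365
n = Σf = 123
Mean = 2365 / 123 = 19.2276

19.228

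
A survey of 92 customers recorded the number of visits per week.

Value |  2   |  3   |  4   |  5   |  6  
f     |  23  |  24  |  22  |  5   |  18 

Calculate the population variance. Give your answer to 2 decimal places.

Values: 2, 3, 4, 5, 6
n = 92, Σfx = 339, mean = 3.6848
Σfx² = 1433
Σf(x − x̄)² = Σfx² − (Σfx)²/n = 1433 − 339²/92 = 183.8587
Population variance = 183.8587 / 92 = 1.9985

2.00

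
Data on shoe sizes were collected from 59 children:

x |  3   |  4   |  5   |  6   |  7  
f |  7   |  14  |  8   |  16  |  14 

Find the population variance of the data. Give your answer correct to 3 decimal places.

Values: 3, 4, 5, 6, 7
n = 59, Σfx = 311, mean = 5.2712
Σfx² = 1749
Σf(x − x̄)² = Σfx² − (Σfx)²/n = 1749 − 311²/59 = 109.6610
Population variance = 109.6610 / 59 = 1.8587

1.859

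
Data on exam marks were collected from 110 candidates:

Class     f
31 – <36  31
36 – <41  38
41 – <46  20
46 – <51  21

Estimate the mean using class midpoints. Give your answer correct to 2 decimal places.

39.91

Midpoints: 33.5, 38.5, 43.5, 48.5
Σfm = 31×33.5 + 38×38.5 + 20×43.5 + 21×48.5 = 4390
n = Σf = 110
Mean = 4390 / 110 = 39.9091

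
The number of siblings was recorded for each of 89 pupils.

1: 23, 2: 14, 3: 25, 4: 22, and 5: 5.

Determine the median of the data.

Cumulative frequencies: 23, 37, 62, 84, 89
n = 89, so the median is the value in position (n+1)/2 = 45.
Position 45 falls at value 3.

3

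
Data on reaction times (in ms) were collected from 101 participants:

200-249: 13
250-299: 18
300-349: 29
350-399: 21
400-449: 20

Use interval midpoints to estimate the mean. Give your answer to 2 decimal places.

332.92

Midpoints: 224.5, 274.5, 324.5, 374.5, 424.5
Σfm = 13×224.5 + 18×274.5 + 29×324.5 + 21×374.5 + 20×424.5 = 33624.5
n = Σf = 101
Mean = 33624.5 / 101 = 332.9158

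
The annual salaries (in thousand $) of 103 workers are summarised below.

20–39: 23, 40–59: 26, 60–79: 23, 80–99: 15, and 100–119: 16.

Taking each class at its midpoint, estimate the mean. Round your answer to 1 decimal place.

64.6

Midpoints: 29.5, 49.5, 69.5, 89.5, 109.5
Σfm = 23×29.5 + 26×49.5 + 23×69.5 + 15×89.5 + 16×109.5 = 6658.5
n = Σf = 103
Mean = 6658.5 / 103 = 64.6456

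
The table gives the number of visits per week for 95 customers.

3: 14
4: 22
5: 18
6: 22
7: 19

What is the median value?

5

Cumulative frequencies: 14, 36, 54, 76, 95
n = 95, so the median is the value in position (n+1)/2 = 48.
Position 48 falls at value 5.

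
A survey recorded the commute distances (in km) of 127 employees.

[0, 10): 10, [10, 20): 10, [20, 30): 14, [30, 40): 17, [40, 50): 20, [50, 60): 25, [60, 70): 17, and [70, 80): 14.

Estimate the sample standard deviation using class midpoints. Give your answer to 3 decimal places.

20.711

Midpoints: 5, 15, 25, 35, 45, 55, 65, 75
n = 127, Σfm = 5575, mean = 43.8976
Σfm² = 298775
Σf(m − x̄)² = Σfm² − (Σfm)²/n = 298775 − 5575²/127 = 54045.6693
Sample variance = 54045.6693 / 126 = 428.9339
Standard deviation = √428.9339 = 20.7107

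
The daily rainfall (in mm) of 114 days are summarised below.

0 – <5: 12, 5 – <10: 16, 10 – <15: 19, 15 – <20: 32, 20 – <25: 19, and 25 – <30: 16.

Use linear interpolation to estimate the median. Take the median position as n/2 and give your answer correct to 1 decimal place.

16.6

Cumulative frequencies: 12, 28, 47, 79, 98, 114
n = 114; position = n/2 = 57.
This falls in the class 15 – <20: L = 15, F = 47, f = 32, h = 5.
Median ≈ 15 + ((57 − 47) / 32) × 5 = 16.5625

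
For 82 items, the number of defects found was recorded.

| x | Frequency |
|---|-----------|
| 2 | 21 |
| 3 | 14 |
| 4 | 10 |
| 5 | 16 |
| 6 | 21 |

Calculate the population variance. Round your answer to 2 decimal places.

Values: 2, 3, 4, 5, 6
n = 82, Σfx = 330, mean = 4.0244
Σfx² = 1526
Σf(x − x̄)² = Σfx² − (Σfx)²/n = 1526 − 330²/82 = 197.9512
Population variance = 197.9512 / 82 = 2.4140

2.41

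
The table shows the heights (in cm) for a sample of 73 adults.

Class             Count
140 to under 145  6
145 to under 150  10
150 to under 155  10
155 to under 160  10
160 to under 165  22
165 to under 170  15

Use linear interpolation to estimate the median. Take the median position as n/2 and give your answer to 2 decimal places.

Cumulative frequencies: 6, 16, 26, 36, 58, 73
n = 73; position = n/2 = 36.5.
This falls in the class 160 to under 165: L = 160, F = 36, f = 22, h = 5.
Median ≈ 160 + ((36.5 − 36) / 22) × 5 = 160.1136

160.11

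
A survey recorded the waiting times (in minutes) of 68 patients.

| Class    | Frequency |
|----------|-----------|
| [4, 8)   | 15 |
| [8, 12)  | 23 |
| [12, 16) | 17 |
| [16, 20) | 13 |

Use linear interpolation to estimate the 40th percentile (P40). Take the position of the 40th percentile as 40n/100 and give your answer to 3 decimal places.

Cumulative frequencies: 15, 38, 55, 68
n = 68; position = 40n/100 = 27.2.
This falls in the class [8, 12): L = 8, F = 15, f = 23, h = 4.
40th percentile ≈ 8 + ((27.2 − 15) / 23) × 4 = 10.1217

10.122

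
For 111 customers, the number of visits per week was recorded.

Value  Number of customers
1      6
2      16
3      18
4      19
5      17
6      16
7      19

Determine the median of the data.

Cumulative frequencies: 6, 22, 40, 59, 76, 92, 111
n = 111, so the median is the value in position (n+1)/2 = 56.
Position 56 falls at value 4.

4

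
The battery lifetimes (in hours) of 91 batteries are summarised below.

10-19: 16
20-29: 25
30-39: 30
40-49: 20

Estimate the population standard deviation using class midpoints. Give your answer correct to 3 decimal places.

10.161

Midpoints: 14.5, 24.5, 34.5, 44.5
n = 91, Σfm = 2769.5, mean = 30.4341
Σfm² = 93682.75
Σf(m − x̄)² = Σfm² − (Σfm)²/n = 93682.75 − 2769.5²/91 = 9395.6044
Population variance = 9395.6044 / 91 = 103.2484
Standard deviation = √103.2484 = 10.1611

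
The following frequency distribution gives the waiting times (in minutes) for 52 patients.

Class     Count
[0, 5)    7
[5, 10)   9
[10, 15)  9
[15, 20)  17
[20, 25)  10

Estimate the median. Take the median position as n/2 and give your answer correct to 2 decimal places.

15.29

Cumulative frequencies: 7, 16, 25, 42, 52
n = 52; position = n/2 = 26.
This falls in the class [15, 20): L = 15, F = 25, f = 17, h = 5.
Median ≈ 15 + ((26 − 25) / 17) × 5 = 15.2941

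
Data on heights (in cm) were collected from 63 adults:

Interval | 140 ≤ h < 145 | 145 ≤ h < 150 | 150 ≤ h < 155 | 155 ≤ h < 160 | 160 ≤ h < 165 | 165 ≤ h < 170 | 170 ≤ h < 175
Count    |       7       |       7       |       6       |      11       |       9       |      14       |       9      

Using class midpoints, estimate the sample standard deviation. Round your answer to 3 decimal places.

9.726

Midpoints: 142.5, 147.5, 152.5, 157.5, 162.5, 167.5, 172.5
n = 63, Σfm = 10037.5, mean = 159.3254
Σfm² = 1605093.75
Σf(m − x̄)² = Σfm² − (Σfm)²/n = 1605093.75 − 10037.5²/63 = 5865.0794
Sample variance = 5865.0794 / 62 = 94.5981
Standard deviation = √94.5981 = 9.7262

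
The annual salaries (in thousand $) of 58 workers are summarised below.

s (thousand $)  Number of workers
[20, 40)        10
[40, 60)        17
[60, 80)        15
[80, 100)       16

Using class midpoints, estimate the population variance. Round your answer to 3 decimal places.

Midpoints: 30, 50, 70, 90
n = 58, Σfm = 3640, mean = 62.7586
Σfm² = 254600
Σf(m − x̄)² = Σfm² − (Σfm)²/n = 254600 − 3640²/58 = 26158.6207
Population variance = 26158.6207 / 58 = 451.0107

451.011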